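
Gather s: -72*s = -72*s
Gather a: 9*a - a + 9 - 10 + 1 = 8*a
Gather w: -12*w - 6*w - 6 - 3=-18*w - 9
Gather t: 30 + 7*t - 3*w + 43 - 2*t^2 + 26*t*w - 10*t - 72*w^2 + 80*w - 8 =-2*t^2 + t*(26*w - 3) - 72*w^2 + 77*w + 65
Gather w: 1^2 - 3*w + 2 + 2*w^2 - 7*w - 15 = 2*w^2 - 10*w - 12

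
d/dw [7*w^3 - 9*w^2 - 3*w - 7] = 21*w^2 - 18*w - 3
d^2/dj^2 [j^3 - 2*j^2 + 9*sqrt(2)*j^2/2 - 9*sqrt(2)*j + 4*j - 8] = 6*j - 4 + 9*sqrt(2)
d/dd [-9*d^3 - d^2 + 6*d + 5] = -27*d^2 - 2*d + 6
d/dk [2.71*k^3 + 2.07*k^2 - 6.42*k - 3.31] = 8.13*k^2 + 4.14*k - 6.42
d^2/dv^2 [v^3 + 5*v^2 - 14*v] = 6*v + 10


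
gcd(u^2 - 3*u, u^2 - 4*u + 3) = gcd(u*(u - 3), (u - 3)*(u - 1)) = u - 3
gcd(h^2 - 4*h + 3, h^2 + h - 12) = h - 3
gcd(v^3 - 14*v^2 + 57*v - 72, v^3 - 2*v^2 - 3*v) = v - 3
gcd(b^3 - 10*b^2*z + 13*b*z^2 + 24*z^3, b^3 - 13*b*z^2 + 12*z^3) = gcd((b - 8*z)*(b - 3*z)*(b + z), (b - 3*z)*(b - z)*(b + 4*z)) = -b + 3*z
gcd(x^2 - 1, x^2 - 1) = x^2 - 1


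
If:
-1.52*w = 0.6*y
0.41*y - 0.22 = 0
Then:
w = -0.21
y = 0.54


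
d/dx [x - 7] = 1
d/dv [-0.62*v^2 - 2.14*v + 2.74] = -1.24*v - 2.14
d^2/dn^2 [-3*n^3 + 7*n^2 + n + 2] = 14 - 18*n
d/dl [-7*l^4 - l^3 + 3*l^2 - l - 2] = -28*l^3 - 3*l^2 + 6*l - 1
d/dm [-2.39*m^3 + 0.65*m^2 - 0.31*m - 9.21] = -7.17*m^2 + 1.3*m - 0.31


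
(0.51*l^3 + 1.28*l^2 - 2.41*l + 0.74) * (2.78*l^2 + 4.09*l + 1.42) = 1.4178*l^5 + 5.6443*l^4 - 0.7404*l^3 - 5.9821*l^2 - 0.3956*l + 1.0508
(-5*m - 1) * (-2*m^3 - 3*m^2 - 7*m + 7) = 10*m^4 + 17*m^3 + 38*m^2 - 28*m - 7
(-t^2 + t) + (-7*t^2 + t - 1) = -8*t^2 + 2*t - 1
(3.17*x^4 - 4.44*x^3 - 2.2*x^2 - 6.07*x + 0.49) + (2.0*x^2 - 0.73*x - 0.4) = 3.17*x^4 - 4.44*x^3 - 0.2*x^2 - 6.8*x + 0.09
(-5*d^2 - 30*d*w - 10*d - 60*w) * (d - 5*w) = -5*d^3 - 5*d^2*w - 10*d^2 + 150*d*w^2 - 10*d*w + 300*w^2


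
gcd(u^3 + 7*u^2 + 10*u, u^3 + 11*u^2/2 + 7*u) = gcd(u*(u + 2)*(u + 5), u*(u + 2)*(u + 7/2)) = u^2 + 2*u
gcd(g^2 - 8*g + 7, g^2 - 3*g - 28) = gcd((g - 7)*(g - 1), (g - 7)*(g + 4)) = g - 7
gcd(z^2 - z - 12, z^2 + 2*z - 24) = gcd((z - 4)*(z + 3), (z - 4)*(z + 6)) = z - 4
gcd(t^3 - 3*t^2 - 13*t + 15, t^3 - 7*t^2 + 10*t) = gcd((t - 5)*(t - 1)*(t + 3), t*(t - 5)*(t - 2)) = t - 5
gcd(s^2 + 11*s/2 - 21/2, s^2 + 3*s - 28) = s + 7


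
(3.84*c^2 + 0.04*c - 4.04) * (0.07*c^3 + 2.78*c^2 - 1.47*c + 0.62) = 0.2688*c^5 + 10.678*c^4 - 5.8164*c^3 - 8.9092*c^2 + 5.9636*c - 2.5048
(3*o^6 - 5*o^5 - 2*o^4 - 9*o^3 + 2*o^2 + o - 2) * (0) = 0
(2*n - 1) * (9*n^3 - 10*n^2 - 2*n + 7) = 18*n^4 - 29*n^3 + 6*n^2 + 16*n - 7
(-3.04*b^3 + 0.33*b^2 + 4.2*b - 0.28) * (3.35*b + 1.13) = -10.184*b^4 - 2.3297*b^3 + 14.4429*b^2 + 3.808*b - 0.3164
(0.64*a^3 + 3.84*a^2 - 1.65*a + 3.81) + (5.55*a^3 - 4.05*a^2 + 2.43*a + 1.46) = 6.19*a^3 - 0.21*a^2 + 0.78*a + 5.27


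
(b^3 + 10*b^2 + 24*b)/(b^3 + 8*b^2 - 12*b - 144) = b*(b + 4)/(b^2 + 2*b - 24)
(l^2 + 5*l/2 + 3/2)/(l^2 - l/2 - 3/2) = (2*l + 3)/(2*l - 3)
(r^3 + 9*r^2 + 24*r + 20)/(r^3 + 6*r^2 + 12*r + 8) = (r + 5)/(r + 2)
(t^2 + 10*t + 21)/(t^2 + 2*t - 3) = (t + 7)/(t - 1)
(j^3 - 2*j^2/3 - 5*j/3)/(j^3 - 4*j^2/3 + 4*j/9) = 3*(3*j^2 - 2*j - 5)/(9*j^2 - 12*j + 4)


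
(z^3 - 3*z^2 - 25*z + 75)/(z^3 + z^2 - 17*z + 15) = (z - 5)/(z - 1)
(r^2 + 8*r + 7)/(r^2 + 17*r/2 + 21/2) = 2*(r + 1)/(2*r + 3)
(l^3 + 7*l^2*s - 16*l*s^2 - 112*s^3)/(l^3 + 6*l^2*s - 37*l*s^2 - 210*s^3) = (-l^2 + 16*s^2)/(-l^2 + l*s + 30*s^2)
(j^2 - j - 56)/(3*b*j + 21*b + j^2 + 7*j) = (j - 8)/(3*b + j)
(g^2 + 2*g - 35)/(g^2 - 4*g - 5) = (g + 7)/(g + 1)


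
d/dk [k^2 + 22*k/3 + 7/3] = 2*k + 22/3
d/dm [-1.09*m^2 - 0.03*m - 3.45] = -2.18*m - 0.03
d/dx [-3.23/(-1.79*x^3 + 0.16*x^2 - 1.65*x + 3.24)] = (-17.3451*x^2 + 1.0336*x - 5.3295)/(1.79*x^3 - 0.16*x^2 + 1.65*x - 3.24)^2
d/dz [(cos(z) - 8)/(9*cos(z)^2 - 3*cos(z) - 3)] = (-sin(z)^2 - 16*cos(z) + 4)*sin(z)/(-3*cos(z)^2 + cos(z) + 1)^2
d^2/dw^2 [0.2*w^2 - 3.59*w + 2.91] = 0.400000000000000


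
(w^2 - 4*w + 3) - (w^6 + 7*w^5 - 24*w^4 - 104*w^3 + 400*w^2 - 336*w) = -w^6 - 7*w^5 + 24*w^4 + 104*w^3 - 399*w^2 + 332*w + 3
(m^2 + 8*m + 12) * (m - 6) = m^3 + 2*m^2 - 36*m - 72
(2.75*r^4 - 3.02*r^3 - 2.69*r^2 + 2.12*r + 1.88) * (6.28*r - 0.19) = 17.27*r^5 - 19.4881*r^4 - 16.3194*r^3 + 13.8247*r^2 + 11.4036*r - 0.3572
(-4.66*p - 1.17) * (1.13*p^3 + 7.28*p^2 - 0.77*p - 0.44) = -5.2658*p^4 - 35.2469*p^3 - 4.9294*p^2 + 2.9513*p + 0.5148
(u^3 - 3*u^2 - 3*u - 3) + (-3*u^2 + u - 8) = u^3 - 6*u^2 - 2*u - 11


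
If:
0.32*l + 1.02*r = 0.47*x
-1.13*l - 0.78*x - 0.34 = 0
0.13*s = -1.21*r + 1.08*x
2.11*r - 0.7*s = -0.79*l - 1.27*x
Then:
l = 0.23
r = -0.43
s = -2.42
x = -0.77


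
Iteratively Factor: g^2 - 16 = (g + 4)*(g - 4)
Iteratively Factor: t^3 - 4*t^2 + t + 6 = (t + 1)*(t^2 - 5*t + 6) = (t - 3)*(t + 1)*(t - 2)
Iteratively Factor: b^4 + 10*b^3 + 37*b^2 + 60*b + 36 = (b + 3)*(b^3 + 7*b^2 + 16*b + 12) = (b + 3)^2*(b^2 + 4*b + 4) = (b + 2)*(b + 3)^2*(b + 2)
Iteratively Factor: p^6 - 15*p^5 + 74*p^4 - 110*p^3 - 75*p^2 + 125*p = (p - 5)*(p^5 - 10*p^4 + 24*p^3 + 10*p^2 - 25*p) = p*(p - 5)*(p^4 - 10*p^3 + 24*p^2 + 10*p - 25) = p*(p - 5)*(p - 1)*(p^3 - 9*p^2 + 15*p + 25) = p*(p - 5)^2*(p - 1)*(p^2 - 4*p - 5) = p*(p - 5)^2*(p - 1)*(p + 1)*(p - 5)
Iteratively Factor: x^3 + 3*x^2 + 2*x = (x + 2)*(x^2 + x) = x*(x + 2)*(x + 1)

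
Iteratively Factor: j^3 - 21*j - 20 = (j + 4)*(j^2 - 4*j - 5) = (j - 5)*(j + 4)*(j + 1)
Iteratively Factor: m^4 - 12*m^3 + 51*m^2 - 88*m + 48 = (m - 1)*(m^3 - 11*m^2 + 40*m - 48) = (m - 4)*(m - 1)*(m^2 - 7*m + 12) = (m - 4)*(m - 3)*(m - 1)*(m - 4)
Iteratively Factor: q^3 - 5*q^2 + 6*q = (q - 3)*(q^2 - 2*q) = q*(q - 3)*(q - 2)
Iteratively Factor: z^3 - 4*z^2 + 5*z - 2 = (z - 1)*(z^2 - 3*z + 2) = (z - 1)^2*(z - 2)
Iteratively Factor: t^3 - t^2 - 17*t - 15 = (t + 1)*(t^2 - 2*t - 15) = (t - 5)*(t + 1)*(t + 3)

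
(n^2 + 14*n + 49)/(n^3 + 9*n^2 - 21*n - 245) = 1/(n - 5)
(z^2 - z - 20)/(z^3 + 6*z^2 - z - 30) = (z^2 - z - 20)/(z^3 + 6*z^2 - z - 30)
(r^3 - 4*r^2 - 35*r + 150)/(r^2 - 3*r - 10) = (r^2 + r - 30)/(r + 2)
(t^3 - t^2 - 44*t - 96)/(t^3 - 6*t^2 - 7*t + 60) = (t^2 - 4*t - 32)/(t^2 - 9*t + 20)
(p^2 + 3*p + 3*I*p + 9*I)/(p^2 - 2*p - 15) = (p + 3*I)/(p - 5)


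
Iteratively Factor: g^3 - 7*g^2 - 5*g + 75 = (g - 5)*(g^2 - 2*g - 15) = (g - 5)^2*(g + 3)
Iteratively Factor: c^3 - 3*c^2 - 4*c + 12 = (c + 2)*(c^2 - 5*c + 6) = (c - 2)*(c + 2)*(c - 3)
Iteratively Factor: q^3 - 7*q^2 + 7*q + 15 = (q + 1)*(q^2 - 8*q + 15) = (q - 5)*(q + 1)*(q - 3)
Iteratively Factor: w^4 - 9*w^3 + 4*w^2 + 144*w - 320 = (w - 4)*(w^3 - 5*w^2 - 16*w + 80) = (w - 5)*(w - 4)*(w^2 - 16) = (w - 5)*(w - 4)^2*(w + 4)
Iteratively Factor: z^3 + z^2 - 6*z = (z - 2)*(z^2 + 3*z) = z*(z - 2)*(z + 3)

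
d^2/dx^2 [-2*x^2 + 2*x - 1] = -4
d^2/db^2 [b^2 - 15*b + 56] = 2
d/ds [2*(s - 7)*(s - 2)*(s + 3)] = 6*s^2 - 24*s - 26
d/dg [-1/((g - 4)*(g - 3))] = (2*g - 7)/((g - 4)^2*(g - 3)^2)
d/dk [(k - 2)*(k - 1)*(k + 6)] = 3*k^2 + 6*k - 16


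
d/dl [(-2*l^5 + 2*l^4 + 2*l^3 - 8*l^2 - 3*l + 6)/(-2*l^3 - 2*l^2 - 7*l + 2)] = 2*(4*l^7 + 4*l^6 + 24*l^5 - 41*l^4 - 12*l^3 + 49*l^2 - 4*l + 18)/(4*l^6 + 8*l^5 + 32*l^4 + 20*l^3 + 41*l^2 - 28*l + 4)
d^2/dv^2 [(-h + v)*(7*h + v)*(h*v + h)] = 2*h*(6*h + 3*v + 1)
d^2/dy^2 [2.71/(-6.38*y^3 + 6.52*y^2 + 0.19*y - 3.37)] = ((103.7388*y - 35.3384)*(6.38*y^3 - 6.52*y^2 - 0.19*y + 3.37) - 2.71*(-38.28*y^2 + 26.08*y + 0.38)*(-19.14*y^2 + 13.04*y + 0.19))/(6.38*y^3 - 6.52*y^2 - 0.19*y + 3.37)^3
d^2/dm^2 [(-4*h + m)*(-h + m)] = 2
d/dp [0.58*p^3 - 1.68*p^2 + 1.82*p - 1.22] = 1.74*p^2 - 3.36*p + 1.82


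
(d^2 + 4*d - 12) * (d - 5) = d^3 - d^2 - 32*d + 60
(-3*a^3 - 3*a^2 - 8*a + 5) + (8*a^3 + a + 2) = 5*a^3 - 3*a^2 - 7*a + 7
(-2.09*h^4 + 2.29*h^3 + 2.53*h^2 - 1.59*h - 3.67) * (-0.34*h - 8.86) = 0.7106*h^5 + 17.7388*h^4 - 21.1496*h^3 - 21.8752*h^2 + 15.3352*h + 32.5162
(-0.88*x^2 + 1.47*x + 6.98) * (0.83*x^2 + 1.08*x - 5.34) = -0.7304*x^4 + 0.2697*x^3 + 12.0802*x^2 - 0.311399999999998*x - 37.2732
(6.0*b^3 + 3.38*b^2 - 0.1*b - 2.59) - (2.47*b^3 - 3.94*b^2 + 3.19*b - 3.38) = 3.53*b^3 + 7.32*b^2 - 3.29*b + 0.79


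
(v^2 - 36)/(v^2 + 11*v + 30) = (v - 6)/(v + 5)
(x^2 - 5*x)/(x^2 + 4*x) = (x - 5)/(x + 4)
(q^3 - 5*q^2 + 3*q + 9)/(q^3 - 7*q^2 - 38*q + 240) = (q^3 - 5*q^2 + 3*q + 9)/(q^3 - 7*q^2 - 38*q + 240)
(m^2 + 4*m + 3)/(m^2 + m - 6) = (m + 1)/(m - 2)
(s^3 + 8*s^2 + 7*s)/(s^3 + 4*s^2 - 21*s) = (s + 1)/(s - 3)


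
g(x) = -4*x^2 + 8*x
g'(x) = 8 - 8*x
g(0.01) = 0.08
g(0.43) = 2.70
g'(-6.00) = 56.00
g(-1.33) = -17.72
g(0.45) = 2.79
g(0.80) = 3.84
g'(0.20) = 6.40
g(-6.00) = -192.00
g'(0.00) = 8.00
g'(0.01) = 7.92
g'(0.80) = 1.60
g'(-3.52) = 36.16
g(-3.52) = -77.72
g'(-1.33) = 18.64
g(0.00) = 0.00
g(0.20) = 1.44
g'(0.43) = 4.56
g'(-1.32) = 18.56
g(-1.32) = -17.53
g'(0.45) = 4.40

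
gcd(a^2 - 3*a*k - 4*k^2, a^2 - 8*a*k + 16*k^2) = a - 4*k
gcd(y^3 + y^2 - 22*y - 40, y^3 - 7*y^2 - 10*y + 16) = y + 2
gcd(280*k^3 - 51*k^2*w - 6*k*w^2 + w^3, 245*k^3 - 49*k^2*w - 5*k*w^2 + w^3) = -35*k^2 + 2*k*w + w^2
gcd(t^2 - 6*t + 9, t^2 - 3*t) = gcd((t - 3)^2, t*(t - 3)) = t - 3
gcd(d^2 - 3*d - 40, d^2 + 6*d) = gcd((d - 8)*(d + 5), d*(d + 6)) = 1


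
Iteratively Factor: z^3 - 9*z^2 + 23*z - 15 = (z - 3)*(z^2 - 6*z + 5) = (z - 3)*(z - 1)*(z - 5)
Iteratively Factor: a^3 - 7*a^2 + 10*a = (a - 5)*(a^2 - 2*a) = (a - 5)*(a - 2)*(a)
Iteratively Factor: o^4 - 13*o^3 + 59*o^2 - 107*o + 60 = (o - 4)*(o^3 - 9*o^2 + 23*o - 15) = (o - 4)*(o - 3)*(o^2 - 6*o + 5) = (o - 4)*(o - 3)*(o - 1)*(o - 5)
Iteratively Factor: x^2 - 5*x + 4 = (x - 1)*(x - 4)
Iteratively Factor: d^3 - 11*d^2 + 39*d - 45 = (d - 5)*(d^2 - 6*d + 9) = (d - 5)*(d - 3)*(d - 3)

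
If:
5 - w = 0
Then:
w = 5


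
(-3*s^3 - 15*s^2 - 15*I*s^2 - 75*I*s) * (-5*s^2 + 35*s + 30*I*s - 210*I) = 15*s^5 - 30*s^4 - 15*I*s^4 - 75*s^3 + 30*I*s^3 - 900*s^2 + 525*I*s^2 - 15750*s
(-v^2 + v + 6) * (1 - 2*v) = 2*v^3 - 3*v^2 - 11*v + 6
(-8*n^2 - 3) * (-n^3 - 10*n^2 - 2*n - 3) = 8*n^5 + 80*n^4 + 19*n^3 + 54*n^2 + 6*n + 9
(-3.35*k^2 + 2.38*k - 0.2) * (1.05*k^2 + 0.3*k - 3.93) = -3.5175*k^4 + 1.494*k^3 + 13.6695*k^2 - 9.4134*k + 0.786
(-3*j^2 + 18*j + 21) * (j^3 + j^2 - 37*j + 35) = -3*j^5 + 15*j^4 + 150*j^3 - 750*j^2 - 147*j + 735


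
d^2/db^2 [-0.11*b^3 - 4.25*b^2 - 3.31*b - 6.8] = -0.66*b - 8.5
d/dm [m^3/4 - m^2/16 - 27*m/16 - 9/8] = 3*m^2/4 - m/8 - 27/16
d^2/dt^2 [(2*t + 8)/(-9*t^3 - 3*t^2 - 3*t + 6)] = 4*(-(t + 4)*(9*t^2 + 2*t + 1)^2 + (9*t^2 + 2*t + (t + 4)*(9*t + 1) + 1)*(3*t^3 + t^2 + t - 2))/(3*(3*t^3 + t^2 + t - 2)^3)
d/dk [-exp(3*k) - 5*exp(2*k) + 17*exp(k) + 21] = (-3*exp(2*k) - 10*exp(k) + 17)*exp(k)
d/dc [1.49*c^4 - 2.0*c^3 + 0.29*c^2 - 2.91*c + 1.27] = 5.96*c^3 - 6.0*c^2 + 0.58*c - 2.91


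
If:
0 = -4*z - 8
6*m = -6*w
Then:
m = -w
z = -2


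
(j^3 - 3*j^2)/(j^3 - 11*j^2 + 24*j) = j/(j - 8)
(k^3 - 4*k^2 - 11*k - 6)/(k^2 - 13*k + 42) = (k^2 + 2*k + 1)/(k - 7)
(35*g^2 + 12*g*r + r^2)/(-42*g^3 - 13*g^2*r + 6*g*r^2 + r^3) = (5*g + r)/(-6*g^2 - g*r + r^2)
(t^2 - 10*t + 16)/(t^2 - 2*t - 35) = (-t^2 + 10*t - 16)/(-t^2 + 2*t + 35)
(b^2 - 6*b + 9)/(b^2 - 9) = (b - 3)/(b + 3)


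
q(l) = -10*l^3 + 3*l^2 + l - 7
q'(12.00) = -4247.00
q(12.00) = -16843.00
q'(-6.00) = -1115.00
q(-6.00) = 2255.00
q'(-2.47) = -196.85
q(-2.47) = 159.52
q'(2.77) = -212.57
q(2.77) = -193.75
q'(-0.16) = -0.73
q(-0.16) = -7.04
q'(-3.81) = -457.34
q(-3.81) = 585.80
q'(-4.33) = -587.45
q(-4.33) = 856.74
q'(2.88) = -230.55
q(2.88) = -218.12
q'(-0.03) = 0.79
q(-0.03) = -7.03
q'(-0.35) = -4.78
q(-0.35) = -6.55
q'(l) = -30*l^2 + 6*l + 1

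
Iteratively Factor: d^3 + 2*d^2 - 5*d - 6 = (d - 2)*(d^2 + 4*d + 3) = (d - 2)*(d + 3)*(d + 1)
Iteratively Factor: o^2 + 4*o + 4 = (o + 2)*(o + 2)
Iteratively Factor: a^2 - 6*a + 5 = (a - 5)*(a - 1)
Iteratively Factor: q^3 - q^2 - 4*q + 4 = (q + 2)*(q^2 - 3*q + 2) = (q - 2)*(q + 2)*(q - 1)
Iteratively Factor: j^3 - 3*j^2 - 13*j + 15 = (j + 3)*(j^2 - 6*j + 5) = (j - 5)*(j + 3)*(j - 1)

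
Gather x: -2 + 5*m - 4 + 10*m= 15*m - 6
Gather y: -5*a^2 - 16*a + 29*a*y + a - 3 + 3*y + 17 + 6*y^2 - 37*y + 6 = -5*a^2 - 15*a + 6*y^2 + y*(29*a - 34) + 20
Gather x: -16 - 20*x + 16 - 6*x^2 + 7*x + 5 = -6*x^2 - 13*x + 5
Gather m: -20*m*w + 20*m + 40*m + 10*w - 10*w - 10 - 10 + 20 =m*(60 - 20*w)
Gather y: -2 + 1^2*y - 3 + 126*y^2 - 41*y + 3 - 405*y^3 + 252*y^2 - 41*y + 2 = -405*y^3 + 378*y^2 - 81*y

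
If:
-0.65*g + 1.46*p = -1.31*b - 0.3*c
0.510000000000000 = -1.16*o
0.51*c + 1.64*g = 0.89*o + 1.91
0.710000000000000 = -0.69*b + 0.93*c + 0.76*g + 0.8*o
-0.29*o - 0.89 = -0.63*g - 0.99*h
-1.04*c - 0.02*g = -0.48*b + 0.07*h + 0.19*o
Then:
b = -0.87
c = -0.35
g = 1.03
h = 0.11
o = -0.44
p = 1.31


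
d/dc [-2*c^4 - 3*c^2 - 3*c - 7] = -8*c^3 - 6*c - 3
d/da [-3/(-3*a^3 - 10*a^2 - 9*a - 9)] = 3*(-9*a^2 - 20*a - 9)/(3*a^3 + 10*a^2 + 9*a + 9)^2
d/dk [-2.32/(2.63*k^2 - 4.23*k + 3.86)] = (12.2032*k - 9.8136)/(2.63*k^2 - 4.23*k + 3.86)^2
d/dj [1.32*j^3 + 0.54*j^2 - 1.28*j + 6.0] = 3.96*j^2 + 1.08*j - 1.28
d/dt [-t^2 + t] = 1 - 2*t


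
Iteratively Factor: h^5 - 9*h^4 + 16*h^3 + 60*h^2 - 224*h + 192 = (h - 4)*(h^4 - 5*h^3 - 4*h^2 + 44*h - 48) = (h - 4)*(h - 2)*(h^3 - 3*h^2 - 10*h + 24) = (h - 4)^2*(h - 2)*(h^2 + h - 6) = (h - 4)^2*(h - 2)*(h + 3)*(h - 2)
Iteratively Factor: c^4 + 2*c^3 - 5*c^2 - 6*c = (c + 1)*(c^3 + c^2 - 6*c) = (c - 2)*(c + 1)*(c^2 + 3*c) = c*(c - 2)*(c + 1)*(c + 3)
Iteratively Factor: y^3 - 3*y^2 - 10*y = (y - 5)*(y^2 + 2*y) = y*(y - 5)*(y + 2)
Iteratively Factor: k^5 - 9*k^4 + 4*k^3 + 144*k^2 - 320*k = (k - 5)*(k^4 - 4*k^3 - 16*k^2 + 64*k) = k*(k - 5)*(k^3 - 4*k^2 - 16*k + 64) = k*(k - 5)*(k + 4)*(k^2 - 8*k + 16) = k*(k - 5)*(k - 4)*(k + 4)*(k - 4)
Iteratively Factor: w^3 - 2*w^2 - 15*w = (w - 5)*(w^2 + 3*w) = w*(w - 5)*(w + 3)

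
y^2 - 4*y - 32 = (y - 8)*(y + 4)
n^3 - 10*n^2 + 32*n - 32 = (n - 4)^2*(n - 2)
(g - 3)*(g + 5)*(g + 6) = g^3 + 8*g^2 - 3*g - 90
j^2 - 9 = (j - 3)*(j + 3)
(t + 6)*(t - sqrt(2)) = t^2 - sqrt(2)*t + 6*t - 6*sqrt(2)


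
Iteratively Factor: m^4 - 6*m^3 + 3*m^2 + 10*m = (m - 5)*(m^3 - m^2 - 2*m) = (m - 5)*(m - 2)*(m^2 + m) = m*(m - 5)*(m - 2)*(m + 1)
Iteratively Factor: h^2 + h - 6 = (h + 3)*(h - 2)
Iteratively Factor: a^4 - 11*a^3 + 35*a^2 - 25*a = (a - 5)*(a^3 - 6*a^2 + 5*a) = a*(a - 5)*(a^2 - 6*a + 5) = a*(a - 5)^2*(a - 1)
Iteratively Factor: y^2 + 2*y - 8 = (y - 2)*(y + 4)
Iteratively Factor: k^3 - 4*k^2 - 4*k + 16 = (k - 2)*(k^2 - 2*k - 8) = (k - 2)*(k + 2)*(k - 4)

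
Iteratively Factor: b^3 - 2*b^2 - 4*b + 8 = (b + 2)*(b^2 - 4*b + 4) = (b - 2)*(b + 2)*(b - 2)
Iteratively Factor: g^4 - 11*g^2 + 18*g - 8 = (g + 4)*(g^3 - 4*g^2 + 5*g - 2) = (g - 1)*(g + 4)*(g^2 - 3*g + 2) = (g - 1)^2*(g + 4)*(g - 2)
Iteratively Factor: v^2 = (v)*(v)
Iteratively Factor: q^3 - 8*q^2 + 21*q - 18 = (q - 3)*(q^2 - 5*q + 6) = (q - 3)^2*(q - 2)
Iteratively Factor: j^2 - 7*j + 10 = (j - 5)*(j - 2)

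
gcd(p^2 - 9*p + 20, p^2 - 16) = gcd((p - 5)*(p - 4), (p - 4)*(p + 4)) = p - 4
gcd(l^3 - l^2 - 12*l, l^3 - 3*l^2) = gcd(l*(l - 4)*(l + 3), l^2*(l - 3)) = l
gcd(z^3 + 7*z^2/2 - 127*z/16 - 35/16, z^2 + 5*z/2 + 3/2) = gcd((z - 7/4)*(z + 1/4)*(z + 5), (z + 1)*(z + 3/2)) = 1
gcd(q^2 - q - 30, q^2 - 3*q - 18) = q - 6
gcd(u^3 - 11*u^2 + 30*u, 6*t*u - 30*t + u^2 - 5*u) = u - 5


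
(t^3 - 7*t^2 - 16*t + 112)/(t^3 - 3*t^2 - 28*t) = (t - 4)/t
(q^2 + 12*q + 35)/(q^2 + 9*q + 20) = (q + 7)/(q + 4)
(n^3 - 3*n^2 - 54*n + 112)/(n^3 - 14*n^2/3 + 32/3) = 3*(n^2 - n - 56)/(3*n^2 - 8*n - 16)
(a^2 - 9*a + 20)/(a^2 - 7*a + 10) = (a - 4)/(a - 2)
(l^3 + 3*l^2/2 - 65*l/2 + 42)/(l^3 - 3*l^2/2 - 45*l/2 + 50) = (2*l^2 + 11*l - 21)/(2*l^2 + 5*l - 25)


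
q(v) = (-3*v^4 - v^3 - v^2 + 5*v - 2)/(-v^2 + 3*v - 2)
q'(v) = (2*v - 3)*(-3*v^4 - v^3 - v^2 + 5*v - 2)/(-v^2 + 3*v - 2)^2 + (-12*v^3 - 3*v^2 - 2*v + 5)/(-v^2 + 3*v - 2) = 2*(3*v^5 - 13*v^4 + 9*v^3 + 4*v^2 - 2)/(v^4 - 6*v^3 + 13*v^2 - 12*v + 4)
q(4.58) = 153.33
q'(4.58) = 29.82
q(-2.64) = 8.85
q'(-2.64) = -8.10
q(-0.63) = 1.35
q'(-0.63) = -0.55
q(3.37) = 129.88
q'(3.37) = 2.87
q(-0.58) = 1.32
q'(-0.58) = -0.49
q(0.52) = 0.04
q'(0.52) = -1.94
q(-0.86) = 1.51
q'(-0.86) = -0.94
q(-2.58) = 8.37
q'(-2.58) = -7.80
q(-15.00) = 547.07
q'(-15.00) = -80.17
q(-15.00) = 547.07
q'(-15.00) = -80.17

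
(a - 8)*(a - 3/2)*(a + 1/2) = a^3 - 9*a^2 + 29*a/4 + 6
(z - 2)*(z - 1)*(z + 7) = z^3 + 4*z^2 - 19*z + 14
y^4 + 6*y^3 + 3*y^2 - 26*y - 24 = (y - 2)*(y + 1)*(y + 3)*(y + 4)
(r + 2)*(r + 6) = r^2 + 8*r + 12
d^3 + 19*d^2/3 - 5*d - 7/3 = (d - 1)*(d + 1/3)*(d + 7)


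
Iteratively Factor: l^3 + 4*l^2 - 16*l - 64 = (l + 4)*(l^2 - 16) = (l + 4)^2*(l - 4)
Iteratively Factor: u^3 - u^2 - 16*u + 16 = (u + 4)*(u^2 - 5*u + 4) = (u - 4)*(u + 4)*(u - 1)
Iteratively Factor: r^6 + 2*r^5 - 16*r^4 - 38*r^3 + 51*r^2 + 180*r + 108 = (r + 2)*(r^5 - 16*r^3 - 6*r^2 + 63*r + 54) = (r + 2)*(r + 3)*(r^4 - 3*r^3 - 7*r^2 + 15*r + 18) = (r - 3)*(r + 2)*(r + 3)*(r^3 - 7*r - 6) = (r - 3)^2*(r + 2)*(r + 3)*(r^2 + 3*r + 2) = (r - 3)^2*(r + 1)*(r + 2)*(r + 3)*(r + 2)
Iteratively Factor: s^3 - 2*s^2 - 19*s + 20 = (s - 5)*(s^2 + 3*s - 4) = (s - 5)*(s + 4)*(s - 1)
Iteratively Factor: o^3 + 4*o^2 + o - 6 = (o + 2)*(o^2 + 2*o - 3) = (o + 2)*(o + 3)*(o - 1)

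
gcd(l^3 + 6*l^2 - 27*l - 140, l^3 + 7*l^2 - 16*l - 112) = l^2 + 11*l + 28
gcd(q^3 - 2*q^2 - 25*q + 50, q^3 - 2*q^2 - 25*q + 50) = q^3 - 2*q^2 - 25*q + 50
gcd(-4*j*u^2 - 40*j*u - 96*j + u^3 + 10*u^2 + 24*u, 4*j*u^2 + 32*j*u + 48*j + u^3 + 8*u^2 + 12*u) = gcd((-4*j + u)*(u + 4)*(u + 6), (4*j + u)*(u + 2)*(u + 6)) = u + 6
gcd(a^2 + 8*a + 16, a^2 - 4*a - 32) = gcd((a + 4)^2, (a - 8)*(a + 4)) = a + 4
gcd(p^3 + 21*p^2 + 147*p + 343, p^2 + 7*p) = p + 7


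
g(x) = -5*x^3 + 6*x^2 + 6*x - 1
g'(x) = -15*x^2 + 12*x + 6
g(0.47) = 2.63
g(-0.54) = -1.70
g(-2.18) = 66.24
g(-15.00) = 18134.00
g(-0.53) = -1.75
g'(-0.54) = -4.85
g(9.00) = -3106.00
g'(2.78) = -76.57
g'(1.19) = -0.96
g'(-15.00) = -3549.00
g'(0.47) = 8.33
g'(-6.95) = -801.94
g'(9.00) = -1101.00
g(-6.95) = 1925.63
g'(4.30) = -219.75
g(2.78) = -45.37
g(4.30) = -261.80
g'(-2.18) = -91.45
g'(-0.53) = -4.57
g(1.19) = 6.21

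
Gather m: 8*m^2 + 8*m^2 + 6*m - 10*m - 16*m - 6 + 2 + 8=16*m^2 - 20*m + 4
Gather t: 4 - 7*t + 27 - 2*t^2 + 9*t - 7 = -2*t^2 + 2*t + 24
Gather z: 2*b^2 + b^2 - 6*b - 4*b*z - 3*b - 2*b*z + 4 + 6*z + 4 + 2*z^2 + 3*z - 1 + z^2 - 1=3*b^2 - 9*b + 3*z^2 + z*(9 - 6*b) + 6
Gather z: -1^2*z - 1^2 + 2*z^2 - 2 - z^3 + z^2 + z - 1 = -z^3 + 3*z^2 - 4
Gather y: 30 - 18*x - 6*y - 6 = -18*x - 6*y + 24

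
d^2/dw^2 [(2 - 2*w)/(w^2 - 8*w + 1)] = 4*(-4*(w - 4)^2*(w - 1) + 3*(w - 3)*(w^2 - 8*w + 1))/(w^2 - 8*w + 1)^3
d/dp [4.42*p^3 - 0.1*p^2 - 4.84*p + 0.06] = 13.26*p^2 - 0.2*p - 4.84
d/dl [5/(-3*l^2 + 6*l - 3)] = 10*(l - 1)/(3*(l^2 - 2*l + 1)^2)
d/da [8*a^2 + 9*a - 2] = 16*a + 9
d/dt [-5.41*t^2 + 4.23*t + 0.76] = 4.23 - 10.82*t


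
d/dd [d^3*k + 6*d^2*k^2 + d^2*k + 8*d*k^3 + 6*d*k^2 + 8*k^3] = k*(3*d^2 + 12*d*k + 2*d + 8*k^2 + 6*k)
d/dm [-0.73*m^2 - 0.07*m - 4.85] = -1.46*m - 0.07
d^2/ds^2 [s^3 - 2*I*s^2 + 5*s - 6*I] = 6*s - 4*I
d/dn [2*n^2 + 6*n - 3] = 4*n + 6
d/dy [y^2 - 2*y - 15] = 2*y - 2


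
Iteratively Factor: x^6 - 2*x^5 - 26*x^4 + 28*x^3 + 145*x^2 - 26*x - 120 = (x + 2)*(x^5 - 4*x^4 - 18*x^3 + 64*x^2 + 17*x - 60) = (x - 3)*(x + 2)*(x^4 - x^3 - 21*x^2 + x + 20) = (x - 5)*(x - 3)*(x + 2)*(x^3 + 4*x^2 - x - 4) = (x - 5)*(x - 3)*(x + 2)*(x + 4)*(x^2 - 1) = (x - 5)*(x - 3)*(x + 1)*(x + 2)*(x + 4)*(x - 1)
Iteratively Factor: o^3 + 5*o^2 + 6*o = (o + 3)*(o^2 + 2*o) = o*(o + 3)*(o + 2)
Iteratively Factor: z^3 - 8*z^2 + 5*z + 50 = (z - 5)*(z^2 - 3*z - 10) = (z - 5)^2*(z + 2)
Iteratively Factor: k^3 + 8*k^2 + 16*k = (k)*(k^2 + 8*k + 16) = k*(k + 4)*(k + 4)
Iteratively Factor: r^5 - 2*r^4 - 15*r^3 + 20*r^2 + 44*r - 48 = (r + 2)*(r^4 - 4*r^3 - 7*r^2 + 34*r - 24) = (r - 4)*(r + 2)*(r^3 - 7*r + 6) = (r - 4)*(r - 2)*(r + 2)*(r^2 + 2*r - 3) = (r - 4)*(r - 2)*(r - 1)*(r + 2)*(r + 3)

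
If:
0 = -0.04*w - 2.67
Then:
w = -66.75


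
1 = 1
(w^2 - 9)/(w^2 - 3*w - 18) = (w - 3)/(w - 6)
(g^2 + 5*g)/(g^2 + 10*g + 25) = g/(g + 5)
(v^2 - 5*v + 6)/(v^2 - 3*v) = (v - 2)/v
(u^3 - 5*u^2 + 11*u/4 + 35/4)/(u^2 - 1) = (u^2 - 6*u + 35/4)/(u - 1)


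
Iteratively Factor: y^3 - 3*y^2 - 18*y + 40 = (y + 4)*(y^2 - 7*y + 10) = (y - 5)*(y + 4)*(y - 2)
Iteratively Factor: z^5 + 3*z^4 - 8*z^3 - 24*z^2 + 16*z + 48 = (z - 2)*(z^4 + 5*z^3 + 2*z^2 - 20*z - 24) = (z - 2)*(z + 2)*(z^3 + 3*z^2 - 4*z - 12) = (z - 2)*(z + 2)^2*(z^2 + z - 6) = (z - 2)^2*(z + 2)^2*(z + 3)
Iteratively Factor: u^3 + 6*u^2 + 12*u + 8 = (u + 2)*(u^2 + 4*u + 4) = (u + 2)^2*(u + 2)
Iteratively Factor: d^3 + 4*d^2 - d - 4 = (d + 1)*(d^2 + 3*d - 4) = (d + 1)*(d + 4)*(d - 1)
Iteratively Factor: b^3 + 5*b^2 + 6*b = (b + 3)*(b^2 + 2*b) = (b + 2)*(b + 3)*(b)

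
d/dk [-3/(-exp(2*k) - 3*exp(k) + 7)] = (-6*exp(k) - 9)*exp(k)/(exp(2*k) + 3*exp(k) - 7)^2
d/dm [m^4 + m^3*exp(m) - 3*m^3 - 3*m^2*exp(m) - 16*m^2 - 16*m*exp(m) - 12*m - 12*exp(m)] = m^3*exp(m) + 4*m^3 - 9*m^2 - 22*m*exp(m) - 32*m - 28*exp(m) - 12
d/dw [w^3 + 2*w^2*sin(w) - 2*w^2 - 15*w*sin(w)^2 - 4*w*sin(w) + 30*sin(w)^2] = 2*w^2*cos(w) + 3*w^2 - 15*w*sin(2*w) - 4*sqrt(2)*w*cos(w + pi/4) - 4*w - 4*sin(w) + 30*sin(2*w) + 15*cos(2*w)/2 - 15/2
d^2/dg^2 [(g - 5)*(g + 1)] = 2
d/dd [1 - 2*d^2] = -4*d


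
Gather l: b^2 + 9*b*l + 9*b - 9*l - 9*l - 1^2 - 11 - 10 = b^2 + 9*b + l*(9*b - 18) - 22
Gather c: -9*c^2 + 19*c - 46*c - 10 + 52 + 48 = -9*c^2 - 27*c + 90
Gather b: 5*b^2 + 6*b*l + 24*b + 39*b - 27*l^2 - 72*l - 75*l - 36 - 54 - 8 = 5*b^2 + b*(6*l + 63) - 27*l^2 - 147*l - 98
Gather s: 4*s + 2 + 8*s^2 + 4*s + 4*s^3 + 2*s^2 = 4*s^3 + 10*s^2 + 8*s + 2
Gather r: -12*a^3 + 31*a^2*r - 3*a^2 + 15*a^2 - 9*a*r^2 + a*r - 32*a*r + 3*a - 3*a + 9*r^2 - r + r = -12*a^3 + 12*a^2 + r^2*(9 - 9*a) + r*(31*a^2 - 31*a)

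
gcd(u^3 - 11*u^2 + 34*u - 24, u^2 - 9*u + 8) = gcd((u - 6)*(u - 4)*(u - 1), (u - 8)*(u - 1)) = u - 1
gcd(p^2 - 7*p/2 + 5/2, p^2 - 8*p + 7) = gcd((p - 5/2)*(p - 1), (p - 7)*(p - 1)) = p - 1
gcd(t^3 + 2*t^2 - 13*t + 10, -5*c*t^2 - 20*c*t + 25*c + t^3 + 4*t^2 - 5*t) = t^2 + 4*t - 5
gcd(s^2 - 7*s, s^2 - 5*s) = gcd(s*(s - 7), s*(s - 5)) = s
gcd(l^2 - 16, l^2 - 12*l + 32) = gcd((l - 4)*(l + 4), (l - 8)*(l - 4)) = l - 4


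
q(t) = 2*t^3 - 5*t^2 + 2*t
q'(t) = 6*t^2 - 10*t + 2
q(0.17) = 0.21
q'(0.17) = 0.47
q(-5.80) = -570.02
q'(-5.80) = 261.84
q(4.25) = 71.72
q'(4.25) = 67.88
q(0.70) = -0.36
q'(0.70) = -2.06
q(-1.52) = -21.62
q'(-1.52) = 31.06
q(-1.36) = -17.00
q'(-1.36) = 26.70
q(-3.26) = -128.95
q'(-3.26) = 98.37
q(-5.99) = -621.22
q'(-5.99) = 277.18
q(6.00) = 264.00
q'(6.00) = 158.00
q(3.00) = 15.00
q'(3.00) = 26.00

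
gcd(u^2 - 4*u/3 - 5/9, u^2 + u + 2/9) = u + 1/3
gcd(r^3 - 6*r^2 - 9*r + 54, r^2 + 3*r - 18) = r - 3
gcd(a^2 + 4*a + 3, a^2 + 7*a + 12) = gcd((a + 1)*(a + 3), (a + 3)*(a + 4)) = a + 3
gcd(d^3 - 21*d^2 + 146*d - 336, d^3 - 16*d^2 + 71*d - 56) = d^2 - 15*d + 56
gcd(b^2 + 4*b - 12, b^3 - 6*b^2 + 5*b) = 1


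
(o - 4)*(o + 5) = o^2 + o - 20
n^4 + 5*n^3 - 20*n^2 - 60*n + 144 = (n - 3)*(n - 2)*(n + 4)*(n + 6)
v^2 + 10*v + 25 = (v + 5)^2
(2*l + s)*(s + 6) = 2*l*s + 12*l + s^2 + 6*s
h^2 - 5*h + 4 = (h - 4)*(h - 1)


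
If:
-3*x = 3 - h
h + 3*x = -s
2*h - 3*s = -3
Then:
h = 3/4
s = 3/2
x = -3/4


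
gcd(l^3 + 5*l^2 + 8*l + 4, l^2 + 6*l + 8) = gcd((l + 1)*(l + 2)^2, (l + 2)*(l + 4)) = l + 2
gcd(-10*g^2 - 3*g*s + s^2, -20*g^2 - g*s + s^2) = -5*g + s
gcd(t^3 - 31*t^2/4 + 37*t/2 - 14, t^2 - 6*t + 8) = t^2 - 6*t + 8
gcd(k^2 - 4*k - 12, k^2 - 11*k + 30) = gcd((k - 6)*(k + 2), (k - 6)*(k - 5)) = k - 6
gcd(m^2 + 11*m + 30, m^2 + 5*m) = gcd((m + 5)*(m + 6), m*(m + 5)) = m + 5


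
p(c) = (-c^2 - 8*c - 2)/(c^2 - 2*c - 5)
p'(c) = (2 - 2*c)*(-c^2 - 8*c - 2)/(c^2 - 2*c - 5)^2 + (-2*c - 8)/(c^2 - 2*c - 5) = 2*(5*c^2 + 7*c + 18)/(c^4 - 4*c^3 - 6*c^2 + 20*c + 25)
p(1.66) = 3.24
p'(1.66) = 2.80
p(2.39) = 6.60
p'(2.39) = 7.65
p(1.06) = 1.94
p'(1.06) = 1.73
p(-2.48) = 1.91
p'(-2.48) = 1.68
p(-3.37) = 1.04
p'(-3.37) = 0.60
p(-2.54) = 1.82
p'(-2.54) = 1.52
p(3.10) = 22.90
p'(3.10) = 69.42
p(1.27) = 2.32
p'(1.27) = 1.99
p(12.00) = -2.10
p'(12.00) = 0.12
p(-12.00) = -0.31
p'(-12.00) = 0.05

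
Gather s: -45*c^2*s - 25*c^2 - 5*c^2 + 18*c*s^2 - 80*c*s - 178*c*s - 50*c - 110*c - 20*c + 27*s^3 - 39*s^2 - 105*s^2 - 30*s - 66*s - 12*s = -30*c^2 - 180*c + 27*s^3 + s^2*(18*c - 144) + s*(-45*c^2 - 258*c - 108)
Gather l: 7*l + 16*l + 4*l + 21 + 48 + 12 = 27*l + 81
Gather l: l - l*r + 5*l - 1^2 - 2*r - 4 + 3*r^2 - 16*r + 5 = l*(6 - r) + 3*r^2 - 18*r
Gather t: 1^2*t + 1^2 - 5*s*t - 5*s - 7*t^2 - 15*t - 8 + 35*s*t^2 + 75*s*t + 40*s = 35*s + t^2*(35*s - 7) + t*(70*s - 14) - 7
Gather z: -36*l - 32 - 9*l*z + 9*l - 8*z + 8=-27*l + z*(-9*l - 8) - 24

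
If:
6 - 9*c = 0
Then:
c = 2/3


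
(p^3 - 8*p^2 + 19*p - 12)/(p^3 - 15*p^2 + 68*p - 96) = (p - 1)/(p - 8)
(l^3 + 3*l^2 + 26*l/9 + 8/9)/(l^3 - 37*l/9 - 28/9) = (3*l + 2)/(3*l - 7)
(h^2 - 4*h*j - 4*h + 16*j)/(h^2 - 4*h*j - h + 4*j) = (h - 4)/(h - 1)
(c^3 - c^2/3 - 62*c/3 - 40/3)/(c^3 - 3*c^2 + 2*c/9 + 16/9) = 3*(c^2 - c - 20)/(3*c^2 - 11*c + 8)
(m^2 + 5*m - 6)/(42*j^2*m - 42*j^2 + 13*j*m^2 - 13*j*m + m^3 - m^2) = (m + 6)/(42*j^2 + 13*j*m + m^2)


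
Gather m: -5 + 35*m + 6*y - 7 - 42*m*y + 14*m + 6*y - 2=m*(49 - 42*y) + 12*y - 14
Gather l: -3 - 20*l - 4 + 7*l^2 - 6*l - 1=7*l^2 - 26*l - 8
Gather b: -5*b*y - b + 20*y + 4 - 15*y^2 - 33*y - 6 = b*(-5*y - 1) - 15*y^2 - 13*y - 2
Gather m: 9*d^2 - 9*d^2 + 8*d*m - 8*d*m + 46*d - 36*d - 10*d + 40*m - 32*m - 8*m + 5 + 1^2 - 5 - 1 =0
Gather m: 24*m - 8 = 24*m - 8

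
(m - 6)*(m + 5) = m^2 - m - 30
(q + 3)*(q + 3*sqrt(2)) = q^2 + 3*q + 3*sqrt(2)*q + 9*sqrt(2)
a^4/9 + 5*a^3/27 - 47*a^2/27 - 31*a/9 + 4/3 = (a/3 + 1)^2*(a - 4)*(a - 1/3)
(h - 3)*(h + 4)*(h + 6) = h^3 + 7*h^2 - 6*h - 72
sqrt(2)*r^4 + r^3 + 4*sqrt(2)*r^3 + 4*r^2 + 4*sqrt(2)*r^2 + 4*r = r*(r + 2)^2*(sqrt(2)*r + 1)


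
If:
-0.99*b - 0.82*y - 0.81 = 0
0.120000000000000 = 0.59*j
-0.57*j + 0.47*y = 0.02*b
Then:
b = -0.99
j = 0.20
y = 0.20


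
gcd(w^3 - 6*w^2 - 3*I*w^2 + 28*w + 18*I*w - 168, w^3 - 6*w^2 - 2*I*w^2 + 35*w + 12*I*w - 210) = w^2 + w*(-6 - 7*I) + 42*I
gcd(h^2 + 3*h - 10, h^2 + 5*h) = h + 5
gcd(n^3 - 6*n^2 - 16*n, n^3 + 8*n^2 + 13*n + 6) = 1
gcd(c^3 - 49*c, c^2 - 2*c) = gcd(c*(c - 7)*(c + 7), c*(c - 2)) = c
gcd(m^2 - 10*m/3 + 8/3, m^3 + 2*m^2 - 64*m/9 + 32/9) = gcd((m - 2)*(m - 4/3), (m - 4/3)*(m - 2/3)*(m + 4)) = m - 4/3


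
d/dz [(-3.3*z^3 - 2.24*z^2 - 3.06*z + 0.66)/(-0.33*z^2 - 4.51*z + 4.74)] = (1.089*z^4 + 29.766*z^3 - 37.8334*z^2 - 20.7996*z - 11.5278)/(0.1089*z^4 + 2.9766*z^3 + 17.2117*z^2 - 42.7548*z + 22.4676)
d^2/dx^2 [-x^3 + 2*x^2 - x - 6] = 4 - 6*x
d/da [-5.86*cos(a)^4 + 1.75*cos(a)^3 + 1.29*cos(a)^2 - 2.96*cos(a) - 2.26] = (23.44*cos(a)^3 - 5.25*cos(a)^2 - 2.58*cos(a) + 2.96)*sin(a)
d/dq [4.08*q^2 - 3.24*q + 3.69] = 8.16*q - 3.24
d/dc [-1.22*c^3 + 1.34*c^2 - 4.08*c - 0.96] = -3.66*c^2 + 2.68*c - 4.08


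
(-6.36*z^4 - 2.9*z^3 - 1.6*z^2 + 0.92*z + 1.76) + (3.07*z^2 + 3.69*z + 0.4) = -6.36*z^4 - 2.9*z^3 + 1.47*z^2 + 4.61*z + 2.16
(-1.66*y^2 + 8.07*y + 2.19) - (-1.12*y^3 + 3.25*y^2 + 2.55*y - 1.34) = 1.12*y^3 - 4.91*y^2 + 5.52*y + 3.53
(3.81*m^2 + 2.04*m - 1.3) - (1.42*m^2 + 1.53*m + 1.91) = 2.39*m^2 + 0.51*m - 3.21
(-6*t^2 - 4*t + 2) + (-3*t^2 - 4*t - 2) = -9*t^2 - 8*t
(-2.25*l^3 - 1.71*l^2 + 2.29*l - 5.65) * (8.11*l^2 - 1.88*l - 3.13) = -18.2475*l^5 - 9.6381*l^4 + 28.8292*l^3 - 44.7744*l^2 + 3.4543*l + 17.6845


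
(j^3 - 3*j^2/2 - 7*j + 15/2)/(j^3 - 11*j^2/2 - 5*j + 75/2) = (j - 1)/(j - 5)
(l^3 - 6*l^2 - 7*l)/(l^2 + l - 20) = l*(l^2 - 6*l - 7)/(l^2 + l - 20)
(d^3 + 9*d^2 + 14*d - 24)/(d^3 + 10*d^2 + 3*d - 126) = (d^2 + 3*d - 4)/(d^2 + 4*d - 21)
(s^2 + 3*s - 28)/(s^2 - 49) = (s - 4)/(s - 7)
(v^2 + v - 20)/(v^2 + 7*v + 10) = (v - 4)/(v + 2)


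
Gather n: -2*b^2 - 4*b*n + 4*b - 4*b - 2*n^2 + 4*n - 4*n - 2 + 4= -2*b^2 - 4*b*n - 2*n^2 + 2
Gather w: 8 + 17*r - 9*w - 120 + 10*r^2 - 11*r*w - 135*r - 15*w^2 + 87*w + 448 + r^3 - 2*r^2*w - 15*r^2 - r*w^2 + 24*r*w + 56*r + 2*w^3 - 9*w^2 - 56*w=r^3 - 5*r^2 - 62*r + 2*w^3 + w^2*(-r - 24) + w*(-2*r^2 + 13*r + 22) + 336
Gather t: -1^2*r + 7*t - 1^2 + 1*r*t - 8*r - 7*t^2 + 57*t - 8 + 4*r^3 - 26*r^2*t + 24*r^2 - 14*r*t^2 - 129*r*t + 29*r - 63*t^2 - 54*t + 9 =4*r^3 + 24*r^2 + 20*r + t^2*(-14*r - 70) + t*(-26*r^2 - 128*r + 10)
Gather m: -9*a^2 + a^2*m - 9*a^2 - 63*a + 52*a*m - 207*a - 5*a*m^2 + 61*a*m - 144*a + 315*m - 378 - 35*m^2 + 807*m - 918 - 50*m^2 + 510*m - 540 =-18*a^2 - 414*a + m^2*(-5*a - 85) + m*(a^2 + 113*a + 1632) - 1836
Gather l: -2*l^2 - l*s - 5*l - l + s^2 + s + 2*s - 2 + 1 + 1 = -2*l^2 + l*(-s - 6) + s^2 + 3*s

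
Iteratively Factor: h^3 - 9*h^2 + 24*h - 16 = (h - 4)*(h^2 - 5*h + 4) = (h - 4)*(h - 1)*(h - 4)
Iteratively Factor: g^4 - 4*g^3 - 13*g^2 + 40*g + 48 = (g + 1)*(g^3 - 5*g^2 - 8*g + 48) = (g - 4)*(g + 1)*(g^2 - g - 12) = (g - 4)*(g + 1)*(g + 3)*(g - 4)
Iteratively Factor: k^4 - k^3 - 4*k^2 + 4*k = (k)*(k^3 - k^2 - 4*k + 4) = k*(k + 2)*(k^2 - 3*k + 2) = k*(k - 1)*(k + 2)*(k - 2)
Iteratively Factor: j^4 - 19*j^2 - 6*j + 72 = (j + 3)*(j^3 - 3*j^2 - 10*j + 24) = (j + 3)^2*(j^2 - 6*j + 8) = (j - 4)*(j + 3)^2*(j - 2)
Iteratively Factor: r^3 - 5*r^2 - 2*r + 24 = (r - 4)*(r^2 - r - 6) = (r - 4)*(r - 3)*(r + 2)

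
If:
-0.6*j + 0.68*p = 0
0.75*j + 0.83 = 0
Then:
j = -1.11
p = -0.98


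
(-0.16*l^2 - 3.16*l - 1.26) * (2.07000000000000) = -0.3312*l^2 - 6.5412*l - 2.6082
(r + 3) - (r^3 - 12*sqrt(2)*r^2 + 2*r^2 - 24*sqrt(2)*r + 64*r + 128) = -r^3 - 2*r^2 + 12*sqrt(2)*r^2 - 63*r + 24*sqrt(2)*r - 125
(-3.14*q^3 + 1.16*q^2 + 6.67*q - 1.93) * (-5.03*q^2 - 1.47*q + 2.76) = 15.7942*q^5 - 1.219*q^4 - 43.9217*q^3 + 3.1046*q^2 + 21.2463*q - 5.3268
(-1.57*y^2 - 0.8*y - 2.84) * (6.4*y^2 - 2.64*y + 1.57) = -10.048*y^4 - 0.975200000000001*y^3 - 18.5289*y^2 + 6.2416*y - 4.4588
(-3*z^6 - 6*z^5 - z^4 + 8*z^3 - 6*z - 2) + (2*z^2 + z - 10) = -3*z^6 - 6*z^5 - z^4 + 8*z^3 + 2*z^2 - 5*z - 12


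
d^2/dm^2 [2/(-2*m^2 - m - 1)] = 4*(4*m^2 + 2*m - (4*m + 1)^2 + 2)/(2*m^2 + m + 1)^3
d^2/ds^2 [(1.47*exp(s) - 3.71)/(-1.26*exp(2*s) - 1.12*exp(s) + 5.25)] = (-2.333772*exp(4*s) + 25.634448*exp(3*s) - 42.637644*exp(2*s) + 94.176824*exp(s) - 18.702075)*exp(s)/(2.000376*exp(6*s) + 5.334336*exp(5*s) - 20.263068*exp(4*s) - 43.047872*exp(3*s) + 84.42945*exp(2*s) + 92.61*exp(s) - 144.703125)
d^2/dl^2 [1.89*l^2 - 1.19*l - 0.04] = 3.78000000000000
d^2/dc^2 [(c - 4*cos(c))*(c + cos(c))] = 3*c*cos(c) - 16*sin(c)^2 + 6*sin(c) + 10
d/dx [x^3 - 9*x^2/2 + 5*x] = 3*x^2 - 9*x + 5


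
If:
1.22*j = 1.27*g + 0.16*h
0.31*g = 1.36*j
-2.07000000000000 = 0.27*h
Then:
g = 1.24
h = -7.67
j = 0.28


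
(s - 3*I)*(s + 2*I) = s^2 - I*s + 6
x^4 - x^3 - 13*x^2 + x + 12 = (x - 4)*(x - 1)*(x + 1)*(x + 3)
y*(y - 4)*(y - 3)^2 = y^4 - 10*y^3 + 33*y^2 - 36*y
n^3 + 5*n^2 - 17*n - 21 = (n - 3)*(n + 1)*(n + 7)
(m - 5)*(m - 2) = m^2 - 7*m + 10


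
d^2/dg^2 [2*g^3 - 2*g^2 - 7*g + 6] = 12*g - 4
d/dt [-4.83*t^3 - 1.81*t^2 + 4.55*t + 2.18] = -14.49*t^2 - 3.62*t + 4.55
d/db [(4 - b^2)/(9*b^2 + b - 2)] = (-b^2 - 68*b - 4)/(81*b^4 + 18*b^3 - 35*b^2 - 4*b + 4)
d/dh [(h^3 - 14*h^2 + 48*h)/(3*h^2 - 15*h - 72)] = (h^2 + 6*h - 18)/(3*(h^2 + 6*h + 9))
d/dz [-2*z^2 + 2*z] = 2 - 4*z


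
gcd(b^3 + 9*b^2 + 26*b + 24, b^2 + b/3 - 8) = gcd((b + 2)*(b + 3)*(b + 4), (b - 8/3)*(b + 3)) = b + 3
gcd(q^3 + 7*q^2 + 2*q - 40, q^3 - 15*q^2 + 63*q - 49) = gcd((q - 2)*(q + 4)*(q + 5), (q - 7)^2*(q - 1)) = 1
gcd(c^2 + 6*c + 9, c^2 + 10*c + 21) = c + 3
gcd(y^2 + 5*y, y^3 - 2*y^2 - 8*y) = y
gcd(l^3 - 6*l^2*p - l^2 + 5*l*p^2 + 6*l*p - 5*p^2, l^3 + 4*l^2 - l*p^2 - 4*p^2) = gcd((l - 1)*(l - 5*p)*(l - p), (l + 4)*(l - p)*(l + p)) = -l + p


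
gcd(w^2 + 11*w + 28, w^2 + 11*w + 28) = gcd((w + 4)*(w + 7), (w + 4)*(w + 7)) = w^2 + 11*w + 28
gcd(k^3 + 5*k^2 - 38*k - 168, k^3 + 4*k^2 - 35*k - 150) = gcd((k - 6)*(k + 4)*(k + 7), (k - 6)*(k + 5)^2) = k - 6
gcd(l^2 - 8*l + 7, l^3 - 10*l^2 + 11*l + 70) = l - 7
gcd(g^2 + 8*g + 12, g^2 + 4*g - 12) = g + 6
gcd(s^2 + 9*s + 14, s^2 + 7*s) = s + 7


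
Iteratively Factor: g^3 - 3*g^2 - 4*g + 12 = (g + 2)*(g^2 - 5*g + 6) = (g - 3)*(g + 2)*(g - 2)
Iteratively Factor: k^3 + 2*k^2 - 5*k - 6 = (k + 1)*(k^2 + k - 6) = (k - 2)*(k + 1)*(k + 3)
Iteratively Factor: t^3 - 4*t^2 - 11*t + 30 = (t - 2)*(t^2 - 2*t - 15) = (t - 2)*(t + 3)*(t - 5)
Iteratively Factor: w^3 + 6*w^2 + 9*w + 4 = (w + 1)*(w^2 + 5*w + 4) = (w + 1)*(w + 4)*(w + 1)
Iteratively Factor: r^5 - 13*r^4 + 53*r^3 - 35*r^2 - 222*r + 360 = (r - 3)*(r^4 - 10*r^3 + 23*r^2 + 34*r - 120) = (r - 5)*(r - 3)*(r^3 - 5*r^2 - 2*r + 24) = (r - 5)*(r - 3)^2*(r^2 - 2*r - 8) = (r - 5)*(r - 3)^2*(r + 2)*(r - 4)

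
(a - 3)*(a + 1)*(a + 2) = a^3 - 7*a - 6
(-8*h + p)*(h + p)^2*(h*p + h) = -8*h^4*p - 8*h^4 - 15*h^3*p^2 - 15*h^3*p - 6*h^2*p^3 - 6*h^2*p^2 + h*p^4 + h*p^3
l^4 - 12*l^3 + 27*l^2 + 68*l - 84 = (l - 7)*(l - 6)*(l - 1)*(l + 2)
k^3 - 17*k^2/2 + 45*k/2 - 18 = (k - 4)*(k - 3)*(k - 3/2)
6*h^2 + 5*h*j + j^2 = (2*h + j)*(3*h + j)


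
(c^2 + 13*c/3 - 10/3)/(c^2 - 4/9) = 3*(c + 5)/(3*c + 2)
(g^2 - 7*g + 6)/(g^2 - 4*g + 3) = (g - 6)/(g - 3)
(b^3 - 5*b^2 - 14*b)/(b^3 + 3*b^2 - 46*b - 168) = b*(b + 2)/(b^2 + 10*b + 24)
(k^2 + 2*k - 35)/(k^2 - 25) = (k + 7)/(k + 5)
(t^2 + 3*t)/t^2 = (t + 3)/t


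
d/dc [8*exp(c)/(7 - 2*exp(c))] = 56*exp(c)/(2*exp(c) - 7)^2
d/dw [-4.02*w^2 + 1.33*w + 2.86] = 1.33 - 8.04*w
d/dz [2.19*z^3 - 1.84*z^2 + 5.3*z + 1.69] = 6.57*z^2 - 3.68*z + 5.3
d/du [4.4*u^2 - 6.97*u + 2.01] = 8.8*u - 6.97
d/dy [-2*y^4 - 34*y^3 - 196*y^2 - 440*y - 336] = -8*y^3 - 102*y^2 - 392*y - 440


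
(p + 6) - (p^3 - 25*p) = -p^3 + 26*p + 6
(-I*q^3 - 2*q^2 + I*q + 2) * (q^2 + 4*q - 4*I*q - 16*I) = -I*q^5 - 6*q^4 - 4*I*q^4 - 24*q^3 + 9*I*q^3 + 6*q^2 + 36*I*q^2 + 24*q - 8*I*q - 32*I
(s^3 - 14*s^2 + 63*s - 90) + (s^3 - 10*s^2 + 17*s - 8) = 2*s^3 - 24*s^2 + 80*s - 98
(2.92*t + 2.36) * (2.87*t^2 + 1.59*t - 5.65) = 8.3804*t^3 + 11.416*t^2 - 12.7456*t - 13.334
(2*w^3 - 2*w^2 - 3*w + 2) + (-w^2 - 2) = 2*w^3 - 3*w^2 - 3*w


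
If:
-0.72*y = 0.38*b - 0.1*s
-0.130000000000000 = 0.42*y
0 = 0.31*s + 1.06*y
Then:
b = 0.86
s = 1.06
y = -0.31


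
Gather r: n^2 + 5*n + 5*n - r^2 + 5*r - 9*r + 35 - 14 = n^2 + 10*n - r^2 - 4*r + 21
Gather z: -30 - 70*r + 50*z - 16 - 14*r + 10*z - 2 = -84*r + 60*z - 48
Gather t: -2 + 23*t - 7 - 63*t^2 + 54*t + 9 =-63*t^2 + 77*t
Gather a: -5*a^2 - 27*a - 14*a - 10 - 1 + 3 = -5*a^2 - 41*a - 8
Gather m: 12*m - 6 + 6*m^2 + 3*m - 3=6*m^2 + 15*m - 9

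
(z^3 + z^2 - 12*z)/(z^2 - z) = (z^2 + z - 12)/(z - 1)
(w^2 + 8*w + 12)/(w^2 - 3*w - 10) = (w + 6)/(w - 5)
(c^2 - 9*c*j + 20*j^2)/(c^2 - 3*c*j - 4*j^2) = (c - 5*j)/(c + j)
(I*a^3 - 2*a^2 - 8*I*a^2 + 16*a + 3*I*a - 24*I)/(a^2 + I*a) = (I*a^3 + a^2*(-2 - 8*I) + a*(16 + 3*I) - 24*I)/(a*(a + I))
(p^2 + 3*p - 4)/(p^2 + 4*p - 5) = (p + 4)/(p + 5)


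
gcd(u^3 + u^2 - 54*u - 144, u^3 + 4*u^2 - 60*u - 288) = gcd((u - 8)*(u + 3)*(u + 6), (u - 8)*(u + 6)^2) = u^2 - 2*u - 48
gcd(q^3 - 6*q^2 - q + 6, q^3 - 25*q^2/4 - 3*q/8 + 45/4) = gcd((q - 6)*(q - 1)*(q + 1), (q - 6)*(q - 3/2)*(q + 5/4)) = q - 6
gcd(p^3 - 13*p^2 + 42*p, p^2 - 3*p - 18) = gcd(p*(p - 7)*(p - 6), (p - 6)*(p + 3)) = p - 6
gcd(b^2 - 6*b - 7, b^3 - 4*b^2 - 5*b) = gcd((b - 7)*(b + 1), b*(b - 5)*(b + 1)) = b + 1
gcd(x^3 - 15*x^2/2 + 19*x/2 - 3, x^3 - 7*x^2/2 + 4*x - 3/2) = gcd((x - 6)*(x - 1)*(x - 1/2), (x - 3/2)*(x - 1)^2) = x - 1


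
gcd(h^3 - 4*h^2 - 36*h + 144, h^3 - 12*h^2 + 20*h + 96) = h - 6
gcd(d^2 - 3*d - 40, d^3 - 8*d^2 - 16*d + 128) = d - 8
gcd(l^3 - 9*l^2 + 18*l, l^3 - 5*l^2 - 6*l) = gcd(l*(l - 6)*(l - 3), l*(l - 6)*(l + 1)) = l^2 - 6*l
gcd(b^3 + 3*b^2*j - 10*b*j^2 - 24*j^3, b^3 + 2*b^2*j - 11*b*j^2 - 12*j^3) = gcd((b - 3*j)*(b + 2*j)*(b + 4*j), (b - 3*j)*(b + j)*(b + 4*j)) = b^2 + b*j - 12*j^2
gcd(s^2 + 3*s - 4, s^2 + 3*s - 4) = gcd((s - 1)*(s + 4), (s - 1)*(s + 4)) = s^2 + 3*s - 4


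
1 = 1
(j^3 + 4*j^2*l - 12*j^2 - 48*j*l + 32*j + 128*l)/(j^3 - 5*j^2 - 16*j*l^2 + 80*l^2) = (j^2 - 12*j + 32)/(j^2 - 4*j*l - 5*j + 20*l)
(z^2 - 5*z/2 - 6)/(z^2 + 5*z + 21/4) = 2*(z - 4)/(2*z + 7)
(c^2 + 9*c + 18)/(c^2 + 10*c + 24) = (c + 3)/(c + 4)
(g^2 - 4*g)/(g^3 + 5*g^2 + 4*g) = (g - 4)/(g^2 + 5*g + 4)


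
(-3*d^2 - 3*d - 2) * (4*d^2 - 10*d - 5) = -12*d^4 + 18*d^3 + 37*d^2 + 35*d + 10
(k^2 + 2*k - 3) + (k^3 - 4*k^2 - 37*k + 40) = k^3 - 3*k^2 - 35*k + 37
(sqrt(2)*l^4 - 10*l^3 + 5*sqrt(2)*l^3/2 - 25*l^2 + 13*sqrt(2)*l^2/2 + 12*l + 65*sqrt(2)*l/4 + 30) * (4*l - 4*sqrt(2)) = 4*sqrt(2)*l^5 - 48*l^4 + 10*sqrt(2)*l^4 - 120*l^3 + 66*sqrt(2)*l^3 - 4*l^2 + 165*sqrt(2)*l^2 - 48*sqrt(2)*l - 10*l - 120*sqrt(2)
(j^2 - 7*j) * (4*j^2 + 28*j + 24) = 4*j^4 - 172*j^2 - 168*j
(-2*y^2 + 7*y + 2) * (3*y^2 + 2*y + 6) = -6*y^4 + 17*y^3 + 8*y^2 + 46*y + 12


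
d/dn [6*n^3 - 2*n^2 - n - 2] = 18*n^2 - 4*n - 1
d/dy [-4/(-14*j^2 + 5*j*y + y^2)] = 4*(5*j + 2*y)/(-14*j^2 + 5*j*y + y^2)^2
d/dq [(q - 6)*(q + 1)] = 2*q - 5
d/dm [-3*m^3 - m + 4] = -9*m^2 - 1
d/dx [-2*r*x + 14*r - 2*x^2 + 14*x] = -2*r - 4*x + 14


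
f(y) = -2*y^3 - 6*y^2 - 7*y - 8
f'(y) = -6*y^2 - 12*y - 7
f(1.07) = -24.81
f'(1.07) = -26.71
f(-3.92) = 47.71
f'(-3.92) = -52.16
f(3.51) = -192.98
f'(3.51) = -123.04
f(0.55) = -14.00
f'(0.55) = -15.42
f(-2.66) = 5.81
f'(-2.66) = -17.53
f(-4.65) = 95.90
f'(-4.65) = -80.94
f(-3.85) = 44.15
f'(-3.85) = -49.74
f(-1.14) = -4.85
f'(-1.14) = -1.12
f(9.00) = -2015.00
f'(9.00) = -601.00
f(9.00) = -2015.00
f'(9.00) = -601.00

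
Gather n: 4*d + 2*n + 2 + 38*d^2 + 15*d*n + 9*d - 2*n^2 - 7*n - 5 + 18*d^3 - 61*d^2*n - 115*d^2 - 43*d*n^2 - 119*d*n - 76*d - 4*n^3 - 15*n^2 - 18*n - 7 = 18*d^3 - 77*d^2 - 63*d - 4*n^3 + n^2*(-43*d - 17) + n*(-61*d^2 - 104*d - 23) - 10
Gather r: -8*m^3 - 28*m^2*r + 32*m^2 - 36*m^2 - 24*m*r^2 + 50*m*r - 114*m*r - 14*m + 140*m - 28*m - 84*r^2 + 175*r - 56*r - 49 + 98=-8*m^3 - 4*m^2 + 98*m + r^2*(-24*m - 84) + r*(-28*m^2 - 64*m + 119) + 49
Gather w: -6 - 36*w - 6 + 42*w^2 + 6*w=42*w^2 - 30*w - 12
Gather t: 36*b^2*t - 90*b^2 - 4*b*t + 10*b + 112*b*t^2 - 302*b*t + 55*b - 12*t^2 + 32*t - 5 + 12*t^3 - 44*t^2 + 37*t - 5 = -90*b^2 + 65*b + 12*t^3 + t^2*(112*b - 56) + t*(36*b^2 - 306*b + 69) - 10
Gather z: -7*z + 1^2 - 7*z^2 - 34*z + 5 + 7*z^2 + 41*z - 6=0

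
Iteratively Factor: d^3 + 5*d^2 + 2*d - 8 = (d + 2)*(d^2 + 3*d - 4) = (d + 2)*(d + 4)*(d - 1)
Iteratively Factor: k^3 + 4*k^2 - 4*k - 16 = (k + 2)*(k^2 + 2*k - 8) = (k + 2)*(k + 4)*(k - 2)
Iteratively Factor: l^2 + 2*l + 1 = (l + 1)*(l + 1)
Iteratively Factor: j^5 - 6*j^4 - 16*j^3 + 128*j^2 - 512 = (j - 4)*(j^4 - 2*j^3 - 24*j^2 + 32*j + 128) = (j - 4)^2*(j^3 + 2*j^2 - 16*j - 32) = (j - 4)^2*(j + 2)*(j^2 - 16) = (j - 4)^3*(j + 2)*(j + 4)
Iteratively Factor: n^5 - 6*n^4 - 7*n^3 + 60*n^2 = (n - 4)*(n^4 - 2*n^3 - 15*n^2) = (n - 4)*(n + 3)*(n^3 - 5*n^2) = (n - 5)*(n - 4)*(n + 3)*(n^2) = n*(n - 5)*(n - 4)*(n + 3)*(n)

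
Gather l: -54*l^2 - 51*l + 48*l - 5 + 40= -54*l^2 - 3*l + 35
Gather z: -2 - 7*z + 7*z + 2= 0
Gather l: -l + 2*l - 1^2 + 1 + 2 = l + 2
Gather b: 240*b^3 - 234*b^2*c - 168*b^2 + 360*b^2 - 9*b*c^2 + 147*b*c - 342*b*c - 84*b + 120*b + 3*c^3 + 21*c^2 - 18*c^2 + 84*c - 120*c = 240*b^3 + b^2*(192 - 234*c) + b*(-9*c^2 - 195*c + 36) + 3*c^3 + 3*c^2 - 36*c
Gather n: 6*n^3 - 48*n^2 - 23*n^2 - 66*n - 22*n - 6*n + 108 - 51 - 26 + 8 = 6*n^3 - 71*n^2 - 94*n + 39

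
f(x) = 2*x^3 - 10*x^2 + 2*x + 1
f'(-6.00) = 338.00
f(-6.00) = -803.00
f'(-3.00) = 116.00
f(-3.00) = -149.00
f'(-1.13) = 32.26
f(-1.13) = -16.91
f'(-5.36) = 281.58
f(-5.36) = -605.00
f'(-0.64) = 17.26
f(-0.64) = -4.90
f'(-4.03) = 180.05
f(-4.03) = -300.37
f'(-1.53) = 46.65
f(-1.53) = -32.63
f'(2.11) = -13.49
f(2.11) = -20.51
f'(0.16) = -1.05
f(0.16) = 1.07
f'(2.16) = -13.21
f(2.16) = -21.18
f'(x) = 6*x^2 - 20*x + 2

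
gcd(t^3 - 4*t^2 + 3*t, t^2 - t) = t^2 - t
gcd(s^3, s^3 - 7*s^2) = s^2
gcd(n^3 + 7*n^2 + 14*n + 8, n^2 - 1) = n + 1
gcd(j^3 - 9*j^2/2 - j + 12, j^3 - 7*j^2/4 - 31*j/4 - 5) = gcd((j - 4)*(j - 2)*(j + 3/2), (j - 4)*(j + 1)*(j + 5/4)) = j - 4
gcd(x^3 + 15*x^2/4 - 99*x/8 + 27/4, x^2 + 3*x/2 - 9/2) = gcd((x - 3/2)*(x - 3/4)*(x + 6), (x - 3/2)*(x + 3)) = x - 3/2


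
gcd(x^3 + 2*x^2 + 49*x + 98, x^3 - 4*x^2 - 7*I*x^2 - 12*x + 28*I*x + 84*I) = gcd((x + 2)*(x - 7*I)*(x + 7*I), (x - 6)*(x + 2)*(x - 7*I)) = x^2 + x*(2 - 7*I) - 14*I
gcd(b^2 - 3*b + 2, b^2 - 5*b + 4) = b - 1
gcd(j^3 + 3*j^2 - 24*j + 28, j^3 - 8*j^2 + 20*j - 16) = j^2 - 4*j + 4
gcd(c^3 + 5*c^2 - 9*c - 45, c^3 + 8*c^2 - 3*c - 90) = c^2 + 2*c - 15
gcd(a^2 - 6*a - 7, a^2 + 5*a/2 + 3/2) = a + 1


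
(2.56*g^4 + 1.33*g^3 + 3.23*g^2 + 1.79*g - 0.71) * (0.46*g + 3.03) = 1.1776*g^5 + 8.3686*g^4 + 5.5157*g^3 + 10.6103*g^2 + 5.0971*g - 2.1513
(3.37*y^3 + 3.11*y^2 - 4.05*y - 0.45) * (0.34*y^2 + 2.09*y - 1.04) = 1.1458*y^5 + 8.1007*y^4 + 1.6181*y^3 - 11.8519*y^2 + 3.2715*y + 0.468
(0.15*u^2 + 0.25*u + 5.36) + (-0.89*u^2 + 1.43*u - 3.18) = -0.74*u^2 + 1.68*u + 2.18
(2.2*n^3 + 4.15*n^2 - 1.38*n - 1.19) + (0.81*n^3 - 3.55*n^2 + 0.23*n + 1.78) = 3.01*n^3 + 0.600000000000001*n^2 - 1.15*n + 0.59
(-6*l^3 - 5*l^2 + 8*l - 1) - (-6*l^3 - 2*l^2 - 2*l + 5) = -3*l^2 + 10*l - 6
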